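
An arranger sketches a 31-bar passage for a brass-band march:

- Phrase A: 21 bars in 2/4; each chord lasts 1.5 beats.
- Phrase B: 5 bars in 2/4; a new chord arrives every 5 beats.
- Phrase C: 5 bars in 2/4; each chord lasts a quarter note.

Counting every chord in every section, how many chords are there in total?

A: 21·2 = 42 beats, 42/1.5 = 28 chords.
B: 5·2 = 10 beats, 10/5 = 2 chords.
C: 5·2 = 10 beats, 10/1 = 10 chords.
Total: 28 + 2 + 10 = 40.

40 chords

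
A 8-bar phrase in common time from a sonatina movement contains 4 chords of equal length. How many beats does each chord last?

8 bars × 4 beats/bar = 32 beats total.
32 beats ÷ 4 chords = 8 beats per chord.

8 beats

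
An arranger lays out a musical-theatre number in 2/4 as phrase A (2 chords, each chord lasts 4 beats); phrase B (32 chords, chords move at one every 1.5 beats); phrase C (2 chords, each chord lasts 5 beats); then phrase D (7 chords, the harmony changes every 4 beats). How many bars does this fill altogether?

47 bars

A: 2 × 4 = 8 beats = 4 bars.
B: 32 × 1.5 = 48 beats = 24 bars.
C: 2 × 5 = 10 beats = 5 bars.
D: 7 × 4 = 28 beats = 14 bars.
Total: 4 + 24 + 5 + 14 = 47 bars.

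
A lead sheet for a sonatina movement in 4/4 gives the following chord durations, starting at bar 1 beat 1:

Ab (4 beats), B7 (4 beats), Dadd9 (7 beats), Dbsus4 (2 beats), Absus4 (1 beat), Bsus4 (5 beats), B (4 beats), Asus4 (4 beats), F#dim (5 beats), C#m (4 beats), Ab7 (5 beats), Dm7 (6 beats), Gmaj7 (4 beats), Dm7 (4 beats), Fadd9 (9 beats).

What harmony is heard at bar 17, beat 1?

Fadd9

Beat 1 of bar 17 is beat (17−1)×4 + 1 = 65 overall.
Running totals: Ab ends at 4, B7 ends at 8, Dadd9 ends at 15, Dbsus4 ends at 17, Absus4 ends at 18, Bsus4 ends at 23, B ends at 27, Asus4 ends at 31, F#dim ends at 36, C#m ends at 40, Ab7 ends at 45, Dm7 ends at 51, Gmaj7 ends at 55, Dm7 ends at 59, Fadd9 ends at 68.
Beat 65 falls within Fadd9.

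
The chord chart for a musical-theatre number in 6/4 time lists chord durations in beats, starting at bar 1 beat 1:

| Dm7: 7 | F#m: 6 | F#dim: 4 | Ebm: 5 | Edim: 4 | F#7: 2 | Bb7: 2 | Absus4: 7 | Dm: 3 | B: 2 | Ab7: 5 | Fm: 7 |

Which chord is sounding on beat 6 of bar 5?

Bb7

Beat 6 of bar 5 is beat (5−1)×6 + 6 = 30 overall.
Running totals: Dm7 ends at 7, F#m ends at 13, F#dim ends at 17, Ebm ends at 22, Edim ends at 26, F#7 ends at 28, Bb7 ends at 30.
Beat 30 falls within Bb7.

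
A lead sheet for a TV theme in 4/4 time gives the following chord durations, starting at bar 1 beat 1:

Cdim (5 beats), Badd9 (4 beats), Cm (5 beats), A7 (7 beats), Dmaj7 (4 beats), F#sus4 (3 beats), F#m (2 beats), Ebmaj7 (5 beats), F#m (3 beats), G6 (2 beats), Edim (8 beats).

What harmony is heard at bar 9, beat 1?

Ebmaj7

Beat 1 of bar 9 is beat (9−1)×4 + 1 = 33 overall.
Running totals: Cdim ends at 5, Badd9 ends at 9, Cm ends at 14, A7 ends at 21, Dmaj7 ends at 25, F#sus4 ends at 28, F#m ends at 30, Ebmaj7 ends at 35.
Beat 33 falls within Ebmaj7.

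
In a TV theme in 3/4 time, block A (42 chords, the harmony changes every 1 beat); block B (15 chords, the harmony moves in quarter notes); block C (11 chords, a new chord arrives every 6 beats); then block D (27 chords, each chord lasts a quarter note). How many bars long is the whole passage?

50 bars

A: 42 × 1 = 42 beats = 14 bars.
B: 15 × 1 = 15 beats = 5 bars.
C: 11 × 6 = 66 beats = 22 bars.
D: 27 × 1 = 27 beats = 9 bars.
Total: 14 + 5 + 22 + 9 = 50 bars.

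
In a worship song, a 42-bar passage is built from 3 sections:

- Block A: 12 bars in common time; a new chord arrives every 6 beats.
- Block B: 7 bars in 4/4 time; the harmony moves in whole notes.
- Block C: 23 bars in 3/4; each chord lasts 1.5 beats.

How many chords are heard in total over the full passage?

61 chords

A: 12 bars × 4 beats = 48 beats; 6 beats/chord → 8 chords.
B: 7 bars × 4 beats = 28 beats; 4 beats/chord → 7 chords.
C: 23 bars × 3 beats = 69 beats; 1.5 beats/chord → 46 chords.
Total: 8 + 7 + 46 = 61.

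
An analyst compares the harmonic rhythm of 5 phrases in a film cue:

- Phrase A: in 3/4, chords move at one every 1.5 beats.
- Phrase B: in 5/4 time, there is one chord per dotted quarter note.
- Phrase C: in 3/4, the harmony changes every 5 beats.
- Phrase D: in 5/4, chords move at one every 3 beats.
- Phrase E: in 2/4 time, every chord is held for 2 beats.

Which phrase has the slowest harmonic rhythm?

A: 3 beats/bar ÷ 1.5 beats/chord = 2 chords/bar.
B: 5 beats/bar ÷ 1.5 beats/chord = 10/3 chords/bar.
C: 3 beats/bar ÷ 5 beats/chord = 0.6 chords/bar.
D: 5 beats/bar ÷ 3 beats/chord = 5/3 chords/bar.
E: 2 beats/bar ÷ 2 beats/chord = 1 chord/bar.
Slowest is C at 0.6 chords/bar.

Phrase C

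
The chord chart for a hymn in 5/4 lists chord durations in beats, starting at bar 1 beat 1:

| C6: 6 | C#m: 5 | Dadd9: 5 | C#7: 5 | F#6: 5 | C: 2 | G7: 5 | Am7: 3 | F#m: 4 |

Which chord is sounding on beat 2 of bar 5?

F#6

Beat 2 of bar 5 is beat (5−1)×5 + 2 = 22 overall.
Running totals: C6 ends at 6, C#m ends at 11, Dadd9 ends at 16, C#7 ends at 21, F#6 ends at 26.
Beat 22 falls within F#6.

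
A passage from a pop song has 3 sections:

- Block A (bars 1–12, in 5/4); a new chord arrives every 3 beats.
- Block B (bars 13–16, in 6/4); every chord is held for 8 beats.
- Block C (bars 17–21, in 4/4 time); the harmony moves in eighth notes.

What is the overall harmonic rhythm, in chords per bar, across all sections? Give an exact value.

3 chords per bar

A: 12 × 5 = 60 beats ÷ 3 = 20 chords.
B: 4 × 6 = 24 beats ÷ 8 = 3 chords.
C: 5 × 4 = 20 beats ÷ 0.5 = 40 chords.
Overall: 63 chords over 21 bars → 63/21 = 3 chords per bar.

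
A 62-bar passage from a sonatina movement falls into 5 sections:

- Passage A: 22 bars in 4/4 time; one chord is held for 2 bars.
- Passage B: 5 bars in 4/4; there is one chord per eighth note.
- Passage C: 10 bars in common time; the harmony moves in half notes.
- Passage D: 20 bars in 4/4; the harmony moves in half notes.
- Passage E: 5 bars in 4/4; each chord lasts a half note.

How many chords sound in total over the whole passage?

A: 22 bars × 4 beats = 88 beats; 8 beats/chord → 11 chords.
B: 5 bars × 4 beats = 20 beats; 0.5 beats/chord → 40 chords.
C: 10 bars × 4 beats = 40 beats; 2 beats/chord → 20 chords.
D: 20 bars × 4 beats = 80 beats; 2 beats/chord → 40 chords.
E: 5 bars × 4 beats = 20 beats; 2 beats/chord → 10 chords.
Total: 11 + 40 + 20 + 40 + 10 = 121.

121 chords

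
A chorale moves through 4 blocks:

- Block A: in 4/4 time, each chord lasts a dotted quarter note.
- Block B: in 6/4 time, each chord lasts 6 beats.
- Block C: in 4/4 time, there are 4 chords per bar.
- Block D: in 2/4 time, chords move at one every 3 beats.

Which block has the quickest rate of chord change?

Block C

A: 4 beats/bar ÷ 1.5 beats/chord = 8/3 chords/bar.
B: 6 beats/bar ÷ 6 beats/chord = 1 chord/bar.
C: 4 beats/bar ÷ 1 beat/chord = 4 chords/bar.
D: 2 beats/bar ÷ 3 beats/chord = 2/3 chords/bar.
Fastest is C at 4 chords/bar.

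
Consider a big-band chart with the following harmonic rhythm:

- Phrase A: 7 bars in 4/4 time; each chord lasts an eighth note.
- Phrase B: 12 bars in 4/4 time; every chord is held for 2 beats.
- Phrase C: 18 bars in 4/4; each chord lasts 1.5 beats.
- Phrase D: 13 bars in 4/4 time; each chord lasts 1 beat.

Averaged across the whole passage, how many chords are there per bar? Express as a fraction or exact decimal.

A: 7 bars of 4 beats is 28 beats; at 0.5 beats each that's 56 chords.
B: 12 bars of 4 beats is 48 beats; at 2 beats each that's 24 chords.
C: 18 bars of 4 beats is 72 beats; at 1.5 beats each that's 48 chords.
D: 13 bars of 4 beats is 52 beats; at 1 beat each that's 52 chords.
Overall: 180 chords over 50 bars → 180/50 = 3.6 chords per bar.

3.6 chords per bar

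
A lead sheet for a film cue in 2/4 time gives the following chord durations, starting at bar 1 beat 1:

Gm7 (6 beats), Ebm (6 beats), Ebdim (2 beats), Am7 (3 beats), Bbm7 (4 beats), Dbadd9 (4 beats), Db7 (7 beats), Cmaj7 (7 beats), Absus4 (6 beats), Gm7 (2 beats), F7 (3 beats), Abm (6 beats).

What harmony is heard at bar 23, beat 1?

Absus4

Beat 1 of bar 23 is beat (23−1)×2 + 1 = 45 overall.
Running totals: Gm7 ends at 6, Ebm ends at 12, Ebdim ends at 14, Am7 ends at 17, Bbm7 ends at 21, Dbadd9 ends at 25, Db7 ends at 32, Cmaj7 ends at 39, Absus4 ends at 45.
Beat 45 falls within Absus4.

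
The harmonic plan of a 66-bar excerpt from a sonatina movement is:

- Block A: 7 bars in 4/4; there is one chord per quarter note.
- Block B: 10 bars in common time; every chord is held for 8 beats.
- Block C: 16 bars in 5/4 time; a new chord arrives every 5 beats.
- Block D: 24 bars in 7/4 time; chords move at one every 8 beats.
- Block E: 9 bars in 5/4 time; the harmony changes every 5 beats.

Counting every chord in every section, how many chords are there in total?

A: 7·4 = 28 beats, 28/1 = 28 chords.
B: 10·4 = 40 beats, 40/8 = 5 chords.
C: 16·5 = 80 beats, 80/5 = 16 chords.
D: 24·7 = 168 beats, 168/8 = 21 chords.
E: 9·5 = 45 beats, 45/5 = 9 chords.
Total: 28 + 5 + 16 + 21 + 9 = 79.

79 chords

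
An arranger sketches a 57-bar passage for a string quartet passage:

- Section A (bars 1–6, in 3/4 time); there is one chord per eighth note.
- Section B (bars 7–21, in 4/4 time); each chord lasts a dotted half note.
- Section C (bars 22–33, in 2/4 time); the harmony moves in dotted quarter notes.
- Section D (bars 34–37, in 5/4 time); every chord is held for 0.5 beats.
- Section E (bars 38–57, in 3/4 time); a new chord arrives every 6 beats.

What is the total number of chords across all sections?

A has 18 beats and chords last 0.5 each, so 36 chords.
B has 60 beats and chords last 3 each, so 20 chords.
C has 24 beats and chords last 1.5 each, so 16 chords.
D has 20 beats and chords last 0.5 each, so 40 chords.
E has 60 beats and chords last 6 each, so 10 chords.
Total: 36 + 20 + 16 + 40 + 10 = 122.

122 chords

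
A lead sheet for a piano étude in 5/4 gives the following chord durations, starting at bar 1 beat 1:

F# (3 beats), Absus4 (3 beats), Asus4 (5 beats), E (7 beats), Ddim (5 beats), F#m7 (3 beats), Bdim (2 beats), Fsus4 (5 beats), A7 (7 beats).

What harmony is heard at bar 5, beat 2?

Ddim

Beat 2 of bar 5 is beat (5−1)×5 + 2 = 22 overall.
Running totals: F# ends at 3, Absus4 ends at 6, Asus4 ends at 11, E ends at 18, Ddim ends at 23.
Beat 22 falls within Ddim.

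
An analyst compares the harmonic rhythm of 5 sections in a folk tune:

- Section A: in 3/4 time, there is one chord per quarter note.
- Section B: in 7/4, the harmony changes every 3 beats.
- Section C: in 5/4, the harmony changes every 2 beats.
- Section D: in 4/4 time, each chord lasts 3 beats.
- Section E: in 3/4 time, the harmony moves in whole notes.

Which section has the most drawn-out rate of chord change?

A: 3 beats/bar ÷ 1 beat/chord = 3 chords/bar.
B: 7 beats/bar ÷ 3 beats/chord = 7/3 chords/bar.
C: 5 beats/bar ÷ 2 beats/chord = 2.5 chords/bar.
D: 4 beats/bar ÷ 3 beats/chord = 4/3 chords/bar.
E: 3 beats/bar ÷ 4 beats/chord = 0.75 chords/bar.
Slowest is E at 0.75 chords/bar.

Section E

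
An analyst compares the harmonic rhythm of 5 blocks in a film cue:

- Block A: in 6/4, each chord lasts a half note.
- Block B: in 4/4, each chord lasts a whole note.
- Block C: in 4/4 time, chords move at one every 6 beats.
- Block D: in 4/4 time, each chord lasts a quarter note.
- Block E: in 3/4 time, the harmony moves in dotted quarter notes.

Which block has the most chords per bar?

Block D

A: 6 beats/bar ÷ 2 beats/chord = 3 chords/bar.
B: 4 beats/bar ÷ 4 beats/chord = 1 chord/bar.
C: 4 beats/bar ÷ 6 beats/chord = 2/3 chords/bar.
D: 4 beats/bar ÷ 1 beat/chord = 4 chords/bar.
E: 3 beats/bar ÷ 1.5 beats/chord = 2 chords/bar.
Fastest is D at 4 chords/bar.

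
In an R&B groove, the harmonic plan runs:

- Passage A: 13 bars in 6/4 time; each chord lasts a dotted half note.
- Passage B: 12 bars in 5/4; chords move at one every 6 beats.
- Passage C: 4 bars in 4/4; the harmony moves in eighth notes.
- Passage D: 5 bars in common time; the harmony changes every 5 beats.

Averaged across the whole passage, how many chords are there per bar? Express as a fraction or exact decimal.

36/17 chords per bar

A: 13 bars of 6 beats is 78 beats; at 3 beats each that's 26 chords.
B: 12 bars of 5 beats is 60 beats; at 6 beats each that's 10 chords.
C: 4 bars of 4 beats is 16 beats; at 0.5 beats each that's 32 chords.
D: 5 bars of 4 beats is 20 beats; at 5 beats each that's 4 chords.
Overall: 72 chords over 34 bars → 72/34 = 36/17 chords per bar.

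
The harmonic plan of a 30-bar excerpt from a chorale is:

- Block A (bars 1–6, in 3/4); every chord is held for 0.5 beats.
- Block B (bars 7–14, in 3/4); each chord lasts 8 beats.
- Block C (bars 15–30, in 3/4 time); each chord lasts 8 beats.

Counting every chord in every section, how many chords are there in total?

45 chords

A has 18 beats and chords last 0.5 each, so 36 chords.
B has 24 beats and chords last 8 each, so 3 chords.
C has 48 beats and chords last 8 each, so 6 chords.
Total: 36 + 3 + 6 = 45.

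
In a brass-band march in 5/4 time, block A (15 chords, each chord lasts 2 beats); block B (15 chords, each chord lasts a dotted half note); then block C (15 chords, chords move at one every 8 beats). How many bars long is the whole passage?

A: 15 × 2 = 30 beats = 6 bars.
B: 15 × 3 = 45 beats = 9 bars.
C: 15 × 8 = 120 beats = 24 bars.
Total: 6 + 9 + 24 = 39 bars.

39 bars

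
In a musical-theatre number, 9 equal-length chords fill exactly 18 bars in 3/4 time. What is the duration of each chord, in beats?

18 bars × 3 beats/bar = 54 beats total.
54 beats ÷ 9 chords = 6 beats per chord.

6 beats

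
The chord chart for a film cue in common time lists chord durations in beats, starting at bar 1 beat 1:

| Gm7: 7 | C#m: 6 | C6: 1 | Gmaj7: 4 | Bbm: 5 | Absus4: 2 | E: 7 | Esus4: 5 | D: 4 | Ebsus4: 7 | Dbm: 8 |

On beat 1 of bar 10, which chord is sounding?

Esus4

Beat 1 of bar 10 is beat (10−1)×4 + 1 = 37 overall.
Running totals: Gm7 ends at 7, C#m ends at 13, C6 ends at 14, Gmaj7 ends at 18, Bbm ends at 23, Absus4 ends at 25, E ends at 32, Esus4 ends at 37.
Beat 37 falls within Esus4.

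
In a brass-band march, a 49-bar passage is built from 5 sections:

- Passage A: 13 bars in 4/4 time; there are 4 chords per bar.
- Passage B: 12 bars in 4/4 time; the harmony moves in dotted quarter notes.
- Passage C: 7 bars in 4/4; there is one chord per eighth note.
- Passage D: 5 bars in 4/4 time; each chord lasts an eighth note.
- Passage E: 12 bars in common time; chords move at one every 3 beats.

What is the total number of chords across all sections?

196 chords

A has 52 beats and chords last 1 each, so 52 chords.
B has 48 beats and chords last 1.5 each, so 32 chords.
C has 28 beats and chords last 0.5 each, so 56 chords.
D has 20 beats and chords last 0.5 each, so 40 chords.
E has 48 beats and chords last 3 each, so 16 chords.
Total: 52 + 32 + 56 + 40 + 16 = 196.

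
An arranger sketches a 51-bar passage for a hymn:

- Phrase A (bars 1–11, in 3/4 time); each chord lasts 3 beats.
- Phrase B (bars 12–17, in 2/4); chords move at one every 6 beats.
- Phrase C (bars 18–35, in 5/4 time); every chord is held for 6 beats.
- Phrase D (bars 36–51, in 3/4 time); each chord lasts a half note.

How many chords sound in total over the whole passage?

A: 11·3 = 33 beats, 33/3 = 11 chords.
B: 6·2 = 12 beats, 12/6 = 2 chords.
C: 18·5 = 90 beats, 90/6 = 15 chords.
D: 16·3 = 48 beats, 48/2 = 24 chords.
Total: 11 + 2 + 15 + 24 = 52.

52 chords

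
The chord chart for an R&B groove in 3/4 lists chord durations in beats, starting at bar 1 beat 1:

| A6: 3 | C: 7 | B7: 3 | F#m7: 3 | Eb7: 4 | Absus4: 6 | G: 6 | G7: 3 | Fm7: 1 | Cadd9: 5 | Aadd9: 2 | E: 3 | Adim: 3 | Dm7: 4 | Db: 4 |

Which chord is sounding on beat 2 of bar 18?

Dm7

Beat 2 of bar 18 is beat (18−1)×3 + 2 = 53 overall.
Running totals: A6 ends at 3, C ends at 10, B7 ends at 13, F#m7 ends at 16, Eb7 ends at 20, Absus4 ends at 26, G ends at 32, G7 ends at 35, Fm7 ends at 36, Cadd9 ends at 41, Aadd9 ends at 43, E ends at 46, Adim ends at 49, Dm7 ends at 53.
Beat 53 falls within Dm7.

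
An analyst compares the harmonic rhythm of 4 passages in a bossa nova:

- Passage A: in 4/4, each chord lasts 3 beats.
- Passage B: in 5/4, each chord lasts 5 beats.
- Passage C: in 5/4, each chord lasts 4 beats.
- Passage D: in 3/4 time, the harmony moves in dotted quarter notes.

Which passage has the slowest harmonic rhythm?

Passage B

A: each chord is 3 beats in 4/4, so 4/3 per bar.
B: each chord is 5 beats in 5/4, so 1 per bar.
C: each chord is 4 beats in 5/4, so 1.25 per bar.
D: each chord is 1.5 beats in 3/4, so 2 per bar.
Slowest is B at 1 chords/bar.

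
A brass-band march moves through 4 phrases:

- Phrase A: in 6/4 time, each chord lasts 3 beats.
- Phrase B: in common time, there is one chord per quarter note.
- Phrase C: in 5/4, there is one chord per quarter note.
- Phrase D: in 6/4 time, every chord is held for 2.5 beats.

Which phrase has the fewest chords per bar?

A: each chord is 3 beats in 6/4, so 2 per bar.
B: each chord is 1 beat in 4/4, so 4 per bar.
C: each chord is 1 beat in 5/4, so 5 per bar.
D: each chord is 2.5 beats in 6/4, so 2.4 per bar.
Slowest is A at 2 chords/bar.

Phrase A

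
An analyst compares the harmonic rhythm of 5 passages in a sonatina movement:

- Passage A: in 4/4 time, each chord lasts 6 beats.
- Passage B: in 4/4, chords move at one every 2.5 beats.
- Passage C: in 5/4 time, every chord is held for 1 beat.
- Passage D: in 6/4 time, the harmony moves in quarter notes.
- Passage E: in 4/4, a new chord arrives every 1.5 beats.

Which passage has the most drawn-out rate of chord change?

A: each chord is 6 beats in 4/4, so 2/3 per bar.
B: each chord is 2.5 beats in 4/4, so 1.6 per bar.
C: each chord is 1 beat in 5/4, so 5 per bar.
D: each chord is 1 beat in 6/4, so 6 per bar.
E: each chord is 1.5 beats in 4/4, so 8/3 per bar.
Slowest is A at 2/3 chords/bar.

Passage A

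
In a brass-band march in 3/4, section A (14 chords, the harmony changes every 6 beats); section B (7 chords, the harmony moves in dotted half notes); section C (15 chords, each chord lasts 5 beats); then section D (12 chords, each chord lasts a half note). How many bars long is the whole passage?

A: 14 × 6 = 84 beats = 28 bars.
B: 7 × 3 = 21 beats = 7 bars.
C: 15 × 5 = 75 beats = 25 bars.
D: 12 × 2 = 24 beats = 8 bars.
Total: 28 + 7 + 25 + 8 = 68 bars.

68 bars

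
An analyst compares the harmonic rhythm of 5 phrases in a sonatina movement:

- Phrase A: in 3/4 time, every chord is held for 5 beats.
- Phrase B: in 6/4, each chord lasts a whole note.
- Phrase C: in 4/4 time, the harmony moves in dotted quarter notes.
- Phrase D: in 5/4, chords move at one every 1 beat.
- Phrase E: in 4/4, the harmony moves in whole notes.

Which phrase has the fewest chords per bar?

A: each chord is 5 beats in 3/4, so 0.6 per bar.
B: each chord is 4 beats in 6/4, so 1.5 per bar.
C: each chord is 1.5 beats in 4/4, so 8/3 per bar.
D: each chord is 1 beat in 5/4, so 5 per bar.
E: each chord is 4 beats in 4/4, so 1 per bar.
Slowest is A at 0.6 chords/bar.

Phrase A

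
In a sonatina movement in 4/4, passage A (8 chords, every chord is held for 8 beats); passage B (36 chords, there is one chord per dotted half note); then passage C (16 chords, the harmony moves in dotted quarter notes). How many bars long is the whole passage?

49 bars

A: 8 × 8 = 64 beats = 16 bars.
B: 36 × 3 = 108 beats = 27 bars.
C: 16 × 1.5 = 24 beats = 6 bars.
Total: 16 + 27 + 6 = 49 bars.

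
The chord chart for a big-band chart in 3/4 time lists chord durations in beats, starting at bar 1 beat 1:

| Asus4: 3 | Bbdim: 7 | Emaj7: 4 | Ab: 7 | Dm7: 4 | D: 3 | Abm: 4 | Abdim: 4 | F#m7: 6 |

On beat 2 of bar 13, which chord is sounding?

Beat 2 of bar 13 is beat (13−1)×3 + 2 = 38 overall.
Running totals: Asus4 ends at 3, Bbdim ends at 10, Emaj7 ends at 14, Ab ends at 21, Dm7 ends at 25, D ends at 28, Abm ends at 32, Abdim ends at 36, F#m7 ends at 42.
Beat 38 falls within F#m7.

F#m7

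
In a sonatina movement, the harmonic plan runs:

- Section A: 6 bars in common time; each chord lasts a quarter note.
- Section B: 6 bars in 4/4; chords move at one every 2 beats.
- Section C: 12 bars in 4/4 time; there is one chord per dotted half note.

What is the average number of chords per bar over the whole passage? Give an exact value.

A: 6 bars of 4 beats is 24 beats; at 1 beat each that's 24 chords.
B: 6 bars of 4 beats is 24 beats; at 2 beats each that's 12 chords.
C: 12 bars of 4 beats is 48 beats; at 3 beats each that's 16 chords.
Overall: 52 chords over 24 bars → 52/24 = 13/6 chords per bar.

13/6 chords per bar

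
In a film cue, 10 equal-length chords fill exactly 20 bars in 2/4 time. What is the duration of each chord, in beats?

20 bars × 2 beats/bar = 40 beats total.
40 beats ÷ 10 chords = 4 beats per chord.
(That is a whole note.)

4 beats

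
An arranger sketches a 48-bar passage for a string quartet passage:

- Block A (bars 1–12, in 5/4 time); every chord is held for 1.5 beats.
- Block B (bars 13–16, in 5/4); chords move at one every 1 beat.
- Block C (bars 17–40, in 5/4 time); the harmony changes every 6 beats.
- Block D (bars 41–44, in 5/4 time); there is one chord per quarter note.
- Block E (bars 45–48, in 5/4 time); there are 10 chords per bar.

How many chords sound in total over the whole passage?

A has 60 beats and chords last 1.5 each, so 40 chords.
B has 20 beats and chords last 1 each, so 20 chords.
C has 120 beats and chords last 6 each, so 20 chords.
D has 20 beats and chords last 1 each, so 20 chords.
E has 20 beats and chords last 0.5 each, so 40 chords.
Total: 40 + 20 + 20 + 20 + 40 = 140.

140 chords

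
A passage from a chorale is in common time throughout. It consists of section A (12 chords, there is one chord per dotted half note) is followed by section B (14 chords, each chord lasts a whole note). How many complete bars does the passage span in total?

23 bars

A: 12 × 3 = 36 beats = 9 bars.
B: 14 × 4 = 56 beats = 14 bars.
Total: 9 + 14 = 23 bars.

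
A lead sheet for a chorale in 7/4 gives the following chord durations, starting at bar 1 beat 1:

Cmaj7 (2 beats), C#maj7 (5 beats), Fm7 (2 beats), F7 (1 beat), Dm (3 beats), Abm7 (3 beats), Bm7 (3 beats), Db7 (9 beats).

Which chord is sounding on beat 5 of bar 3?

Beat 5 of bar 3 is beat (3−1)×7 + 5 = 19 overall.
Running totals: Cmaj7 ends at 2, C#maj7 ends at 7, Fm7 ends at 9, F7 ends at 10, Dm ends at 13, Abm7 ends at 16, Bm7 ends at 19.
Beat 19 falls within Bm7.

Bm7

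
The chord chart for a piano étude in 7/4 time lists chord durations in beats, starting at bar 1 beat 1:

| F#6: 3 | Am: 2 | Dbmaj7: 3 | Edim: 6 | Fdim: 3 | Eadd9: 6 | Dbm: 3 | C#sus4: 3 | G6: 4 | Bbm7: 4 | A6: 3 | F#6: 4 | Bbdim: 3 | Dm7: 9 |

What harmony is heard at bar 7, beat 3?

Bbdim

Beat 3 of bar 7 is beat (7−1)×7 + 3 = 45 overall.
Running totals: F#6 ends at 3, Am ends at 5, Dbmaj7 ends at 8, Edim ends at 14, Fdim ends at 17, Eadd9 ends at 23, Dbm ends at 26, C#sus4 ends at 29, G6 ends at 33, Bbm7 ends at 37, A6 ends at 40, F#6 ends at 44, Bbdim ends at 47.
Beat 45 falls within Bbdim.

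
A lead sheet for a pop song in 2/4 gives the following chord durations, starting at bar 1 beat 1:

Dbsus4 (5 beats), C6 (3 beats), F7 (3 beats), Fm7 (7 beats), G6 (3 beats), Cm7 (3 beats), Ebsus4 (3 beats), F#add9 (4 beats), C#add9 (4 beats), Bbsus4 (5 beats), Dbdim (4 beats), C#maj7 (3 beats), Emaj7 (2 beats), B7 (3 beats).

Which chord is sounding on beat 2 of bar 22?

Dbdim

Beat 2 of bar 22 is beat (22−1)×2 + 2 = 44 overall.
Running totals: Dbsus4 ends at 5, C6 ends at 8, F7 ends at 11, Fm7 ends at 18, G6 ends at 21, Cm7 ends at 24, Ebsus4 ends at 27, F#add9 ends at 31, C#add9 ends at 35, Bbsus4 ends at 40, Dbdim ends at 44.
Beat 44 falls within Dbdim.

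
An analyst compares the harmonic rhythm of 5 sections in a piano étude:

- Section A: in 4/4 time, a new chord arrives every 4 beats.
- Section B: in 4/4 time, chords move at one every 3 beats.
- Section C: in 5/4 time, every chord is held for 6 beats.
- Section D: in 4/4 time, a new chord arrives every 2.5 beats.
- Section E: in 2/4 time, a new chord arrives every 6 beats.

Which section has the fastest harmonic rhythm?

A: 4/4 = 1 chord/bar.
B: 4/3 = 4/3 chords/bar.
C: 5/6 = 5/6 chords/bar.
D: 4/2.5 = 1.6 chords/bar.
E: 2/6 = 1/3 chords/bar.
Fastest is D at 1.6 chords/bar.

Section D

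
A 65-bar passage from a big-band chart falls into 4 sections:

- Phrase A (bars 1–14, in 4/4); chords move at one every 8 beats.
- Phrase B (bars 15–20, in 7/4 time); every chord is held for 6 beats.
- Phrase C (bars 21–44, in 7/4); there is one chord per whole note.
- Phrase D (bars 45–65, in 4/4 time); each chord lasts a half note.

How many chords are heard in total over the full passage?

98 chords

A: 14 bars × 4 beats = 56 beats; 8 beats/chord → 7 chords.
B: 6 bars × 7 beats = 42 beats; 6 beats/chord → 7 chords.
C: 24 bars × 7 beats = 168 beats; 4 beats/chord → 42 chords.
D: 21 bars × 4 beats = 84 beats; 2 beats/chord → 42 chords.
Total: 7 + 7 + 42 + 42 = 98.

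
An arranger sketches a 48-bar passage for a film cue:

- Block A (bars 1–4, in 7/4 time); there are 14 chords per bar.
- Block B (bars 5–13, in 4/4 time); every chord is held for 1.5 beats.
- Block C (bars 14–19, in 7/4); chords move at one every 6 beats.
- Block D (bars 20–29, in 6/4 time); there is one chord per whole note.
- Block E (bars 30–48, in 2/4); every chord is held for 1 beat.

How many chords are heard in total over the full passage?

140 chords

A has 28 beats and chords last 0.5 each, so 56 chords.
B has 36 beats and chords last 1.5 each, so 24 chords.
C has 42 beats and chords last 6 each, so 7 chords.
D has 60 beats and chords last 4 each, so 15 chords.
E has 38 beats and chords last 1 each, so 38 chords.
Total: 56 + 24 + 7 + 15 + 38 = 140.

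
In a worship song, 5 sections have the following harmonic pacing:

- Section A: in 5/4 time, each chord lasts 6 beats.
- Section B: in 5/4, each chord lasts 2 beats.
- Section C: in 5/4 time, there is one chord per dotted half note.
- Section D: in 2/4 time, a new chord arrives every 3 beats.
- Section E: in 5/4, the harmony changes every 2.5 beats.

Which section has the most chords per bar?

A: 5 beats/bar ÷ 6 beats/chord = 5/6 chords/bar.
B: 5 beats/bar ÷ 2 beats/chord = 2.5 chords/bar.
C: 5 beats/bar ÷ 3 beats/chord = 5/3 chords/bar.
D: 2 beats/bar ÷ 3 beats/chord = 2/3 chords/bar.
E: 5 beats/bar ÷ 2.5 beats/chord = 2 chords/bar.
Fastest is B at 2.5 chords/bar.

Section B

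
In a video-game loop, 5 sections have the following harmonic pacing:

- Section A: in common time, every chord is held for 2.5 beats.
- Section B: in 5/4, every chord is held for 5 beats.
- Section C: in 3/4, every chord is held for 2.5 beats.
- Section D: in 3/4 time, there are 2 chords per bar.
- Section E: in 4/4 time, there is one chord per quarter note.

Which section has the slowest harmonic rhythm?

A: each chord is 2.5 beats in 4/4, so 1.6 per bar.
B: each chord is 5 beats in 5/4, so 1 per bar.
C: each chord is 2.5 beats in 3/4, so 1.2 per bar.
D: each chord is 1.5 beats in 3/4, so 2 per bar.
E: each chord is 1 beat in 4/4, so 4 per bar.
Slowest is B at 1 chords/bar.

Section B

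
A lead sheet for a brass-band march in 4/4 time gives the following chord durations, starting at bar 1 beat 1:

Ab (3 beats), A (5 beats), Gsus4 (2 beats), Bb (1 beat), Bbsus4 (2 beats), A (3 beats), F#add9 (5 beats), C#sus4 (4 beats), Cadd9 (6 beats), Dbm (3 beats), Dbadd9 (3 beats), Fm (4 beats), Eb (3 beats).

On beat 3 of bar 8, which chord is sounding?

Beat 3 of bar 8 is beat (8−1)×4 + 3 = 31 overall.
Running totals: Ab ends at 3, A ends at 8, Gsus4 ends at 10, Bb ends at 11, Bbsus4 ends at 13, A ends at 16, F#add9 ends at 21, C#sus4 ends at 25, Cadd9 ends at 31.
Beat 31 falls within Cadd9.

Cadd9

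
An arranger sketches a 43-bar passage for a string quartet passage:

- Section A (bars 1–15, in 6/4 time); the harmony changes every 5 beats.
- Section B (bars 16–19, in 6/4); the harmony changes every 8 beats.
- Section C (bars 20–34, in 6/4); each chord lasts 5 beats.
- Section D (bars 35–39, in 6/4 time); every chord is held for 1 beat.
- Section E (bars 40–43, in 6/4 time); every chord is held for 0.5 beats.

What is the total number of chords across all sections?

117 chords

A has 90 beats and chords last 5 each, so 18 chords.
B has 24 beats and chords last 8 each, so 3 chords.
C has 90 beats and chords last 5 each, so 18 chords.
D has 30 beats and chords last 1 each, so 30 chords.
E has 24 beats and chords last 0.5 each, so 48 chords.
Total: 18 + 3 + 18 + 30 + 48 = 117.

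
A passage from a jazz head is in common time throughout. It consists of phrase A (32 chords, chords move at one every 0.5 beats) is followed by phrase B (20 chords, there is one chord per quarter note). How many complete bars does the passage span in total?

9 bars

A: 32 × 0.5 = 16 beats = 4 bars.
B: 20 × 1 = 20 beats = 5 bars.
Total: 4 + 5 = 9 bars.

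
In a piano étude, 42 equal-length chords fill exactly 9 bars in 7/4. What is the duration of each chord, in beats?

1.5 beats

9 bars × 7 beats/bar = 63 beats total.
63 beats ÷ 42 chords = 1.5 beats per chord.
(That is a dotted quarter note.)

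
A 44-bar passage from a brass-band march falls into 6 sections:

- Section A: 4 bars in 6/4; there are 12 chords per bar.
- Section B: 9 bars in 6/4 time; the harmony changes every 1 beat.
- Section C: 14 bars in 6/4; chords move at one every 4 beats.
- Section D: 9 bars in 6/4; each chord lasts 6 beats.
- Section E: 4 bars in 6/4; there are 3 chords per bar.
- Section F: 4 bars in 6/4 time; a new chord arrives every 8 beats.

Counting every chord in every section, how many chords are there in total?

A: 4·6 = 24 beats, 24/0.5 = 48 chords.
B: 9·6 = 54 beats, 54/1 = 54 chords.
C: 14·6 = 84 beats, 84/4 = 21 chords.
D: 9·6 = 54 beats, 54/6 = 9 chords.
E: 4·6 = 24 beats, 24/2 = 12 chords.
F: 4·6 = 24 beats, 24/8 = 3 chords.
Total: 48 + 54 + 21 + 9 + 12 + 3 = 147.

147 chords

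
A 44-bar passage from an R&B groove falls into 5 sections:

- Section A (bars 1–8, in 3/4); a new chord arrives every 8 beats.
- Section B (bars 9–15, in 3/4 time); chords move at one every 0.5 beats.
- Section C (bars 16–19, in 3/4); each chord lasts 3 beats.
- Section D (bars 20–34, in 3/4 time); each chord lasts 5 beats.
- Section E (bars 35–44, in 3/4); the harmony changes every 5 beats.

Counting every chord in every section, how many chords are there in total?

64 chords

A has 24 beats and chords last 8 each, so 3 chords.
B has 21 beats and chords last 0.5 each, so 42 chords.
C has 12 beats and chords last 3 each, so 4 chords.
D has 45 beats and chords last 5 each, so 9 chords.
E has 30 beats and chords last 5 each, so 6 chords.
Total: 3 + 42 + 4 + 9 + 6 = 64.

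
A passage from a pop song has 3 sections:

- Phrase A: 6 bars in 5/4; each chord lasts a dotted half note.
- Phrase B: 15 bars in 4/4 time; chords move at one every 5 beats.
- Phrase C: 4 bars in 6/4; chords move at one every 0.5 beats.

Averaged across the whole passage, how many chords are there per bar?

2.8 chords per bar

A: 6 × 5 = 30 beats ÷ 3 = 10 chords.
B: 15 × 4 = 60 beats ÷ 5 = 12 chords.
C: 4 × 6 = 24 beats ÷ 0.5 = 48 chords.
Overall: 70 chords over 25 bars → 70/25 = 2.8 chords per bar.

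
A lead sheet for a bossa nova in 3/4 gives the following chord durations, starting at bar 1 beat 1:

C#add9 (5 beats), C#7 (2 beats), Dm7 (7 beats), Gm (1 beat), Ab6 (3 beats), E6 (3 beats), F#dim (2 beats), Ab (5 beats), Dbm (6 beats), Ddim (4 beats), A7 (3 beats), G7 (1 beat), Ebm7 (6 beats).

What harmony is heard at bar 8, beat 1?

F#dim

Beat 1 of bar 8 is beat (8−1)×3 + 1 = 22 overall.
Running totals: C#add9 ends at 5, C#7 ends at 7, Dm7 ends at 14, Gm ends at 15, Ab6 ends at 18, E6 ends at 21, F#dim ends at 23.
Beat 22 falls within F#dim.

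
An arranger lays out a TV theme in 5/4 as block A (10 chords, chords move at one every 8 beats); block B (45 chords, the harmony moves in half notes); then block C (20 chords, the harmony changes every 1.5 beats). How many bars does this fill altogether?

A: 10 × 8 = 80 beats = 16 bars.
B: 45 × 2 = 90 beats = 18 bars.
C: 20 × 1.5 = 30 beats = 6 bars.
Total: 16 + 18 + 6 = 40 bars.

40 bars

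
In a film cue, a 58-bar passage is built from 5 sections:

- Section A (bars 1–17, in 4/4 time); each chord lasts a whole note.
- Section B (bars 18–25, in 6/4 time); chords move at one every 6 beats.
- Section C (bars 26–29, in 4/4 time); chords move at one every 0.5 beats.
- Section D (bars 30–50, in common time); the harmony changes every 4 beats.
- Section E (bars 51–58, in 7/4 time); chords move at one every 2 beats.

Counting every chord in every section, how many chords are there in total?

106 chords

A: 17 bars × 4 beats = 68 beats; 4 beats/chord → 17 chords.
B: 8 bars × 6 beats = 48 beats; 6 beats/chord → 8 chords.
C: 4 bars × 4 beats = 16 beats; 0.5 beats/chord → 32 chords.
D: 21 bars × 4 beats = 84 beats; 4 beats/chord → 21 chords.
E: 8 bars × 7 beats = 56 beats; 2 beats/chord → 28 chords.
Total: 17 + 8 + 32 + 21 + 28 = 106.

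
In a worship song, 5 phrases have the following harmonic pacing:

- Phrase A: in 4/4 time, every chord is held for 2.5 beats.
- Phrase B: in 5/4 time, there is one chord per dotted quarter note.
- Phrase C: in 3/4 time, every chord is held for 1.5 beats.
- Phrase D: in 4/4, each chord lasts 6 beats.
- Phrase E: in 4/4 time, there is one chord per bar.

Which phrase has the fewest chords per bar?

A: each chord is 2.5 beats in 4/4, so 1.6 per bar.
B: each chord is 1.5 beats in 5/4, so 10/3 per bar.
C: each chord is 1.5 beats in 3/4, so 2 per bar.
D: each chord is 6 beats in 4/4, so 2/3 per bar.
E: each chord is 4 beats in 4/4, so 1 per bar.
Slowest is D at 2/3 chords/bar.

Phrase D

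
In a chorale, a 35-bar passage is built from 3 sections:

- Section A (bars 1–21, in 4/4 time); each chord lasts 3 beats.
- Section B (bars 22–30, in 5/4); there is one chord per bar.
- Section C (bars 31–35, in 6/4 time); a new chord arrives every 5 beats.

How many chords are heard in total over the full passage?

43 chords

A: 21·4 = 84 beats, 84/3 = 28 chords.
B: 9·5 = 45 beats, 45/5 = 9 chords.
C: 5·6 = 30 beats, 30/5 = 6 chords.
Total: 28 + 9 + 6 = 43.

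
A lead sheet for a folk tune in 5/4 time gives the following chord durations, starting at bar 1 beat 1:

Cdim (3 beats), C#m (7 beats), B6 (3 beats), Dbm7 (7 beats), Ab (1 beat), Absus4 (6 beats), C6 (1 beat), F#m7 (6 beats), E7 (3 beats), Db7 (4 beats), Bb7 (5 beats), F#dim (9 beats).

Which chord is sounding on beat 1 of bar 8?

Beat 1 of bar 8 is beat (8−1)×5 + 1 = 36 overall.
Running totals: Cdim ends at 3, C#m ends at 10, B6 ends at 13, Dbm7 ends at 20, Ab ends at 21, Absus4 ends at 27, C6 ends at 28, F#m7 ends at 34, E7 ends at 37.
Beat 36 falls within E7.

E7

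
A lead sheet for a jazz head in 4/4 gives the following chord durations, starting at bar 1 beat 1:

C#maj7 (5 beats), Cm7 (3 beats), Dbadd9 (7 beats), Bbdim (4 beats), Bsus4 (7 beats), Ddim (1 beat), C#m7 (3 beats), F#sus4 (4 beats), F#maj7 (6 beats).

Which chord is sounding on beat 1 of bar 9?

F#sus4

Beat 1 of bar 9 is beat (9−1)×4 + 1 = 33 overall.
Running totals: C#maj7 ends at 5, Cm7 ends at 8, Dbadd9 ends at 15, Bbdim ends at 19, Bsus4 ends at 26, Ddim ends at 27, C#m7 ends at 30, F#sus4 ends at 34.
Beat 33 falls within F#sus4.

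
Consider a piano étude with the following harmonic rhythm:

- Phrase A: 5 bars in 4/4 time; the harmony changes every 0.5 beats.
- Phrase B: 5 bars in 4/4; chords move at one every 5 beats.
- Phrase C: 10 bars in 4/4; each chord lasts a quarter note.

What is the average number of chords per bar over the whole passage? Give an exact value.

4.2 chords per bar

A: 5 bars of 4 beats is 20 beats; at 0.5 beats each that's 40 chords.
B: 5 bars of 4 beats is 20 beats; at 5 beats each that's 4 chords.
C: 10 bars of 4 beats is 40 beats; at 1 beat each that's 40 chords.
Overall: 84 chords over 20 bars → 84/20 = 4.2 chords per bar.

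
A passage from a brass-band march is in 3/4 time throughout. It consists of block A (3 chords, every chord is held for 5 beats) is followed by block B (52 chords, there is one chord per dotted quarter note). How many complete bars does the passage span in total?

A: 3 × 5 = 15 beats = 5 bars.
B: 52 × 1.5 = 78 beats = 26 bars.
Total: 5 + 26 = 31 bars.

31 bars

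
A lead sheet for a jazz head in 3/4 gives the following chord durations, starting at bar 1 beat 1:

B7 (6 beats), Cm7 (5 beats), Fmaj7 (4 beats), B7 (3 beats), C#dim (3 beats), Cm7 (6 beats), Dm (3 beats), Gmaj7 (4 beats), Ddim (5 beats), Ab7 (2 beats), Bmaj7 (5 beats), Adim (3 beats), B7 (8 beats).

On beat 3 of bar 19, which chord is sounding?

B7

Beat 3 of bar 19 is beat (19−1)×3 + 3 = 57 overall.
Running totals: B7 ends at 6, Cm7 ends at 11, Fmaj7 ends at 15, B7 ends at 18, C#dim ends at 21, Cm7 ends at 27, Dm ends at 30, Gmaj7 ends at 34, Ddim ends at 39, Ab7 ends at 41, Bmaj7 ends at 46, Adim ends at 49, B7 ends at 57.
Beat 57 falls within B7.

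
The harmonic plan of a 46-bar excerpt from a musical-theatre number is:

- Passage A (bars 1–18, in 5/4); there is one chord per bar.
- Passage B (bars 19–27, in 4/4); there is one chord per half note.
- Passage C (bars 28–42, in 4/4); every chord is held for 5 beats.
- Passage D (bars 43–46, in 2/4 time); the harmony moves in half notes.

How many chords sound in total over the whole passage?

52 chords

A: 18 bars × 5 beats = 90 beats; 5 beats/chord → 18 chords.
B: 9 bars × 4 beats = 36 beats; 2 beats/chord → 18 chords.
C: 15 bars × 4 beats = 60 beats; 5 beats/chord → 12 chords.
D: 4 bars × 2 beats = 8 beats; 2 beats/chord → 4 chords.
Total: 18 + 18 + 12 + 4 = 52.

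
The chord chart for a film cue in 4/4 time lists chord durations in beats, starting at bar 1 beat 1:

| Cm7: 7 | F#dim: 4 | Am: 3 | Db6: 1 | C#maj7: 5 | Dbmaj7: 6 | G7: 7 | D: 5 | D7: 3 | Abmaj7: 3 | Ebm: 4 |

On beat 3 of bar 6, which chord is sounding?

Beat 3 of bar 6 is beat (6−1)×4 + 3 = 23 overall.
Running totals: Cm7 ends at 7, F#dim ends at 11, Am ends at 14, Db6 ends at 15, C#maj7 ends at 20, Dbmaj7 ends at 26.
Beat 23 falls within Dbmaj7.

Dbmaj7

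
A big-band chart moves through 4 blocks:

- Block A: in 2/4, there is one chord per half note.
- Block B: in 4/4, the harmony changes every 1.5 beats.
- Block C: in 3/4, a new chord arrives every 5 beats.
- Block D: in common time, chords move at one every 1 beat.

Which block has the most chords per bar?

A: each chord is 2 beats in 2/4, so 1 per bar.
B: each chord is 1.5 beats in 4/4, so 8/3 per bar.
C: each chord is 5 beats in 3/4, so 0.6 per bar.
D: each chord is 1 beat in 4/4, so 4 per bar.
Fastest is D at 4 chords/bar.

Block D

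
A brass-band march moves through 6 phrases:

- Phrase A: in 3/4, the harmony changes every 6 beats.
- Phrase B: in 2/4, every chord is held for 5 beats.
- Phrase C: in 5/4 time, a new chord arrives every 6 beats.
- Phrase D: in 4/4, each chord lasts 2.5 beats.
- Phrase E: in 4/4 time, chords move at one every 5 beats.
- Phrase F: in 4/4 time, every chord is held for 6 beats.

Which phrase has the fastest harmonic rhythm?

A: each chord is 6 beats in 3/4, so 0.5 per bar.
B: each chord is 5 beats in 2/4, so 0.4 per bar.
C: each chord is 6 beats in 5/4, so 5/6 per bar.
D: each chord is 2.5 beats in 4/4, so 1.6 per bar.
E: each chord is 5 beats in 4/4, so 0.8 per bar.
F: each chord is 6 beats in 4/4, so 2/3 per bar.
Fastest is D at 1.6 chords/bar.

Phrase D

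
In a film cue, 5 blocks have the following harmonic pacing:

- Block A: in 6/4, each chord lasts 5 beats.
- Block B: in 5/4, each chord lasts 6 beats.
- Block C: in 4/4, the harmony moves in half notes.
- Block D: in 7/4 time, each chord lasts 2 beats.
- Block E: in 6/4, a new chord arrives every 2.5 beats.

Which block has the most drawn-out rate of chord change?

Block B

A: 6 beats/bar ÷ 5 beats/chord = 1.2 chords/bar.
B: 5 beats/bar ÷ 6 beats/chord = 5/6 chords/bar.
C: 4 beats/bar ÷ 2 beats/chord = 2 chords/bar.
D: 7 beats/bar ÷ 2 beats/chord = 3.5 chords/bar.
E: 6 beats/bar ÷ 2.5 beats/chord = 2.4 chords/bar.
Slowest is B at 5/6 chords/bar.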